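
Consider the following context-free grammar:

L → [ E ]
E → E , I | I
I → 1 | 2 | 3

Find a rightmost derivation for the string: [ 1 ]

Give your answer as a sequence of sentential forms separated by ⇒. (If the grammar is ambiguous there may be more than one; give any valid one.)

L ⇒ [ E ] ⇒ [ I ] ⇒ [ 1 ]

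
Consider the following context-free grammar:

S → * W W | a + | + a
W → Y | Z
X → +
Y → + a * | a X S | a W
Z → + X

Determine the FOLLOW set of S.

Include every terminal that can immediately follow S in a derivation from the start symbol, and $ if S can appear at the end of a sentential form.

We compute FOLLOW(S) using the standard algorithm.
FOLLOW(S) starts with {$}.
FIRST(S) = {*, +, a}
FIRST(W) = {+, a}
FIRST(X) = {+}
FIRST(Y) = {+, a}
FIRST(Z) = {+}
FOLLOW(S) = {$, +, a}
FOLLOW(W) = {$, +, a}
FOLLOW(X) = {$, *, +, a}
FOLLOW(Y) = {$, +, a}
FOLLOW(Z) = {$, +, a}
Therefore, FOLLOW(S) = {$, +, a}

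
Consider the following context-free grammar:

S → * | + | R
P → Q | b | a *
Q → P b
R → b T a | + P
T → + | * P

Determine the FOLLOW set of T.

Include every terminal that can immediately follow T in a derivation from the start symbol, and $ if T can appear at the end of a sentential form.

We compute FOLLOW(T) using the standard algorithm.
FOLLOW(S) starts with {$}.
FIRST(P) = {a, b}
FIRST(Q) = {a, b}
FIRST(R) = {+, b}
FIRST(S) = {*, +, b}
FIRST(T) = {*, +}
FOLLOW(P) = {$, a, b}
FOLLOW(Q) = {$, a, b}
FOLLOW(R) = {$}
FOLLOW(S) = {$}
FOLLOW(T) = {a}
Therefore, FOLLOW(T) = {a}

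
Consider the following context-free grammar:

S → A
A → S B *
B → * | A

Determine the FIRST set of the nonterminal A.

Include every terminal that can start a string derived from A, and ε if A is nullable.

We compute FIRST(A) using the standard algorithm.
FIRST(A) = {}
FIRST(B) = {*}
FIRST(S) = {}
Therefore, FIRST(A) = {}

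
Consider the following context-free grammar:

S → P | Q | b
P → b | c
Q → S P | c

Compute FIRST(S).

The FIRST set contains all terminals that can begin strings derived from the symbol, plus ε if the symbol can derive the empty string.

We compute FIRST(S) using the standard algorithm.
FIRST(P) = {b, c}
FIRST(Q) = {b, c}
FIRST(S) = {b, c}
Therefore, FIRST(S) = {b, c}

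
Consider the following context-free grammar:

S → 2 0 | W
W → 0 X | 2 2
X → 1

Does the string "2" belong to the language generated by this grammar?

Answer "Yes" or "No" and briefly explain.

No - no valid derivation exists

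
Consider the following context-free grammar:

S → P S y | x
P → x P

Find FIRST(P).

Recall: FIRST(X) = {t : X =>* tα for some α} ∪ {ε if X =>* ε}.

We compute FIRST(P) using the standard algorithm.
FIRST(P) = {x}
FIRST(S) = {x}
Therefore, FIRST(P) = {x}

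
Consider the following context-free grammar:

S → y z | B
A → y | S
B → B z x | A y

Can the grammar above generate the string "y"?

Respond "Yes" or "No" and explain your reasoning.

No - no valid derivation exists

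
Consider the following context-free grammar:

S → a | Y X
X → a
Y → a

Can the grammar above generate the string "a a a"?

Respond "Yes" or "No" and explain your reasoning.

No - no valid derivation exists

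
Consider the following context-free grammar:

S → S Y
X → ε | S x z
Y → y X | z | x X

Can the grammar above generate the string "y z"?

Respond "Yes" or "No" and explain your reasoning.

No - no valid derivation exists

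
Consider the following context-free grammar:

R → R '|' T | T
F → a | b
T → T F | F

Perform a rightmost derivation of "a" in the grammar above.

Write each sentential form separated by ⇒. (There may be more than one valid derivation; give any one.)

R ⇒ T ⇒ F ⇒ a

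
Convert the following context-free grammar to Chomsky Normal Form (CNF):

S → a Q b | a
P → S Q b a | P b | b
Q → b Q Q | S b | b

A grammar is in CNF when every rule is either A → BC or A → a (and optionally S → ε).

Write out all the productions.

TA → a; TB → b; S → a; P → b; Q → b; S → TA X0; X0 → Q TB; P → S X1; X1 → Q X2; X2 → TB TA; P → P TB; Q → TB X3; X3 → Q Q; Q → S TB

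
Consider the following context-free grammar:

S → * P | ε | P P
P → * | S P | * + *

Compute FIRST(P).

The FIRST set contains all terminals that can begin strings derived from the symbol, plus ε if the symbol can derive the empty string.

We compute FIRST(P) using the standard algorithm.
FIRST(P) = {*}
FIRST(S) = {*, ε}
Therefore, FIRST(P) = {*}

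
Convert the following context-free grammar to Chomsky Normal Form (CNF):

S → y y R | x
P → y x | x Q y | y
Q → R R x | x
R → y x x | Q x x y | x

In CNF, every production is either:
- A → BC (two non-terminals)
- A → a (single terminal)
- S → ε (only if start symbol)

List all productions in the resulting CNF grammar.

TY → y; S → x; TX → x; P → y; Q → x; R → x; S → TY X0; X0 → TY R; P → TY TX; P → TX X1; X1 → Q TY; Q → R X2; X2 → R TX; R → TY X3; X3 → TX TX; R → Q X4; X4 → TX X5; X5 → TX TY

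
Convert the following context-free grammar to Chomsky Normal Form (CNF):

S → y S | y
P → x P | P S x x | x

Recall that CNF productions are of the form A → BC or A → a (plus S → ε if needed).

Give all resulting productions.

TY → y; S → y; TX → x; P → x; S → TY S; P → TX P; P → P X0; X0 → S X1; X1 → TX TX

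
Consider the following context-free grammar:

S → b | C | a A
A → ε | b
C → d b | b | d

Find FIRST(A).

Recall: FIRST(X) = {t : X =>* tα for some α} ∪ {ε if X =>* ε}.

We compute FIRST(A) using the standard algorithm.
FIRST(A) = {b, ε}
FIRST(C) = {b, d}
FIRST(S) = {a, b, d}
Therefore, FIRST(A) = {b, ε}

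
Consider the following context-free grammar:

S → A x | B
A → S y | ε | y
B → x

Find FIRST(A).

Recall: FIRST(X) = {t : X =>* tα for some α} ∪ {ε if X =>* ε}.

We compute FIRST(A) using the standard algorithm.
FIRST(A) = {x, y, ε}
FIRST(B) = {x}
FIRST(S) = {x, y}
Therefore, FIRST(A) = {x, y, ε}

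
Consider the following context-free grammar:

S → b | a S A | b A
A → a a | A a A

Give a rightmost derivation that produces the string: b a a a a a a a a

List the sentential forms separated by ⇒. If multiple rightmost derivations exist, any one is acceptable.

S ⇒ b A ⇒ b A a A ⇒ b A a a a ⇒ b A a A a a a ⇒ b A a a a a a a ⇒ b a a a a a a a a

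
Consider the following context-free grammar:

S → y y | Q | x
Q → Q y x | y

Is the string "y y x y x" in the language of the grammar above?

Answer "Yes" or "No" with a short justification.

Yes - a valid derivation exists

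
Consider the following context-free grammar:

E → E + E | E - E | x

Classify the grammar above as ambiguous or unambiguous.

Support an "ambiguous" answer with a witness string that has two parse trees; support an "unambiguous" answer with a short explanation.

Ambiguous - the string 'x - x + x + x' has two distinct parse trees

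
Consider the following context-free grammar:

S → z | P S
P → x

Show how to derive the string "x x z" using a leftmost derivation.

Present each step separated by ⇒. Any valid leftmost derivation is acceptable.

S ⇒ P S ⇒ x S ⇒ x P S ⇒ x x S ⇒ x x z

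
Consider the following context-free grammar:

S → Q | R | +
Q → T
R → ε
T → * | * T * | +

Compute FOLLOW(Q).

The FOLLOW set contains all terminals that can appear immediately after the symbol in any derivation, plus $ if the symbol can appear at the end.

We compute FOLLOW(Q) using the standard algorithm.
FOLLOW(S) starts with {$}.
FIRST(Q) = {*, +}
FIRST(R) = {ε}
FIRST(S) = {*, +, ε}
FIRST(T) = {*, +}
FOLLOW(Q) = {$}
FOLLOW(R) = {$}
FOLLOW(S) = {$}
FOLLOW(T) = {$, *}
Therefore, FOLLOW(Q) = {$}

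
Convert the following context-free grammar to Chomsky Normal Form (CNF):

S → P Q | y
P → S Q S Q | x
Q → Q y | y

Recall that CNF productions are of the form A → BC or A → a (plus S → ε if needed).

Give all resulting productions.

S → y; P → x; TY → y; Q → y; S → P Q; P → S X0; X0 → Q X1; X1 → S Q; Q → Q TY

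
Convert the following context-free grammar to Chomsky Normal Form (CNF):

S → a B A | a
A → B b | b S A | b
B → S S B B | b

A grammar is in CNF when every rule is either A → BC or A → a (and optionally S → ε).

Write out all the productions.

TA → a; S → a; TB → b; A → b; B → b; S → TA X0; X0 → B A; A → B TB; A → TB X1; X1 → S A; B → S X2; X2 → S X3; X3 → B B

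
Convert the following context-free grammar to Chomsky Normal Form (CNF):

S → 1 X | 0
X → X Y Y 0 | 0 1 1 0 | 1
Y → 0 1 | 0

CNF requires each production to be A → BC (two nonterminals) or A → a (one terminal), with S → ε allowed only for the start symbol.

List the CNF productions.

T1 → 1; S → 0; T0 → 0; X → 1; Y → 0; S → T1 X; X → X X0; X0 → Y X1; X1 → Y T0; X → T0 X2; X2 → T1 X3; X3 → T1 T0; Y → T0 T1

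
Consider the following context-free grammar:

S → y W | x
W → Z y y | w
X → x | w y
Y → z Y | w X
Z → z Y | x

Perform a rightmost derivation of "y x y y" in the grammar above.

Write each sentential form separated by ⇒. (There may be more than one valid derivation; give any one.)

S ⇒ y W ⇒ y Z y y ⇒ y x y y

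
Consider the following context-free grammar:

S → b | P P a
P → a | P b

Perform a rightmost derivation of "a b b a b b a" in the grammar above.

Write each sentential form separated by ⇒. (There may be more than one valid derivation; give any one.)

S ⇒ P P a ⇒ P P b a ⇒ P P b b a ⇒ P a b b a ⇒ P b a b b a ⇒ P b b a b b a ⇒ a b b a b b a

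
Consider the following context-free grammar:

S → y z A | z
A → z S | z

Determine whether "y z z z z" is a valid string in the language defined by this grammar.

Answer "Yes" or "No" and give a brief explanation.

No - no valid derivation exists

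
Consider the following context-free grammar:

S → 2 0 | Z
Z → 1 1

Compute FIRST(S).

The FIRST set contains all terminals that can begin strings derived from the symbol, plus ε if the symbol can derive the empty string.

We compute FIRST(S) using the standard algorithm.
FIRST(S) = {1, 2}
FIRST(Z) = {1}
Therefore, FIRST(S) = {1, 2}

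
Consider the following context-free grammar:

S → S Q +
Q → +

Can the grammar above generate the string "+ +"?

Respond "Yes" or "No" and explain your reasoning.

No - no valid derivation exists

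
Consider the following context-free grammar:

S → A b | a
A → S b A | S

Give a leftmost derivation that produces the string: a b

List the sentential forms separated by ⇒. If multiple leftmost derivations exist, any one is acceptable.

S ⇒ A b ⇒ S b ⇒ a b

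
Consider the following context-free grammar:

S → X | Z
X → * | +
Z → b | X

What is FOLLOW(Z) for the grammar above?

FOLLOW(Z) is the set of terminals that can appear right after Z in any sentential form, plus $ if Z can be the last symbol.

We compute FOLLOW(Z) using the standard algorithm.
FOLLOW(S) starts with {$}.
FIRST(S) = {*, +, b}
FIRST(X) = {*, +}
FIRST(Z) = {*, +, b}
FOLLOW(S) = {$}
FOLLOW(X) = {$}
FOLLOW(Z) = {$}
Therefore, FOLLOW(Z) = {$}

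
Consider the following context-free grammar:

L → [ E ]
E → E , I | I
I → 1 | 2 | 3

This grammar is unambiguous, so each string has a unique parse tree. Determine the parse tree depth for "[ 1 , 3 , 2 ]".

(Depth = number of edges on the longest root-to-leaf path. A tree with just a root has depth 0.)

5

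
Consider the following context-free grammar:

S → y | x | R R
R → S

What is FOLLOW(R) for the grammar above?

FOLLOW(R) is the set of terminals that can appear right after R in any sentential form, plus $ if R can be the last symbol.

We compute FOLLOW(R) using the standard algorithm.
FOLLOW(S) starts with {$}.
FIRST(R) = {x, y}
FIRST(S) = {x, y}
FOLLOW(R) = {$, x, y}
FOLLOW(S) = {$, x, y}
Therefore, FOLLOW(R) = {$, x, y}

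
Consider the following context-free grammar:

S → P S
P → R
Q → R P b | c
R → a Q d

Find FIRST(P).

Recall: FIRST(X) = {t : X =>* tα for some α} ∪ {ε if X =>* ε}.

We compute FIRST(P) using the standard algorithm.
FIRST(P) = {a}
FIRST(Q) = {a, c}
FIRST(R) = {a}
FIRST(S) = {a}
Therefore, FIRST(P) = {a}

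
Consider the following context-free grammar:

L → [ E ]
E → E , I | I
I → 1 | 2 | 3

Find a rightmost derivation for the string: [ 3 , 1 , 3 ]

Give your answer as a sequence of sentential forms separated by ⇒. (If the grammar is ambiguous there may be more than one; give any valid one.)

L ⇒ [ E ] ⇒ [ E , I ] ⇒ [ E , 3 ] ⇒ [ E , I , 3 ] ⇒ [ E , 1 , 3 ] ⇒ [ I , 1 , 3 ] ⇒ [ 3 , 1 , 3 ]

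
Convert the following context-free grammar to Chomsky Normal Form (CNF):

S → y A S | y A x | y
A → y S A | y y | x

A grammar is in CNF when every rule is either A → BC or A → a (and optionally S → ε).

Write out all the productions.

TY → y; TX → x; S → y; A → x; S → TY X0; X0 → A S; S → TY X1; X1 → A TX; A → TY X2; X2 → S A; A → TY TY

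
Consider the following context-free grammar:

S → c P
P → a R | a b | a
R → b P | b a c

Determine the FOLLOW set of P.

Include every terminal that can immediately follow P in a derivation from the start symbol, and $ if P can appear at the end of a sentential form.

We compute FOLLOW(P) using the standard algorithm.
FOLLOW(S) starts with {$}.
FIRST(P) = {a}
FIRST(R) = {b}
FIRST(S) = {c}
FOLLOW(P) = {$}
FOLLOW(R) = {$}
FOLLOW(S) = {$}
Therefore, FOLLOW(P) = {$}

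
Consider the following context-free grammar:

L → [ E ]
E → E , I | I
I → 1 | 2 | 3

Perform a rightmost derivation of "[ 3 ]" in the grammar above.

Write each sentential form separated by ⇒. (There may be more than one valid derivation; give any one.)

L ⇒ [ E ] ⇒ [ I ] ⇒ [ 3 ]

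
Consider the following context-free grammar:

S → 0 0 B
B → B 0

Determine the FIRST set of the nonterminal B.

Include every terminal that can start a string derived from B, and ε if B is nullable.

We compute FIRST(B) using the standard algorithm.
FIRST(B) = {}
FIRST(S) = {0}
Therefore, FIRST(B) = {}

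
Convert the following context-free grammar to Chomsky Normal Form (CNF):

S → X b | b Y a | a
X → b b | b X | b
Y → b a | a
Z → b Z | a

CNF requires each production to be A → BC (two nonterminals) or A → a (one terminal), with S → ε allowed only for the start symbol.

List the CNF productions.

TB → b; TA → a; S → a; X → b; Y → a; Z → a; S → X TB; S → TB X0; X0 → Y TA; X → TB TB; X → TB X; Y → TB TA; Z → TB Z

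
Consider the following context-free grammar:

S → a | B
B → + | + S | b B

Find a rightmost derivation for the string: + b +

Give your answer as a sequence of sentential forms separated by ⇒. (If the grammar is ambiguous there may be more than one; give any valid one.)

S ⇒ B ⇒ + S ⇒ + B ⇒ + b B ⇒ + b +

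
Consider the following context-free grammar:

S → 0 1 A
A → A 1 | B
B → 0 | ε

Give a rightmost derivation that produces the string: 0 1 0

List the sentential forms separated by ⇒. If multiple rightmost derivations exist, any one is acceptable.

S ⇒ 0 1 A ⇒ 0 1 B ⇒ 0 1 0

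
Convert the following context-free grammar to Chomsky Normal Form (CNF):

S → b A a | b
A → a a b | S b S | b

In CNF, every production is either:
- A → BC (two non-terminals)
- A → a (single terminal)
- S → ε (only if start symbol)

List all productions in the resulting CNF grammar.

TB → b; TA → a; S → b; A → b; S → TB X0; X0 → A TA; A → TA X1; X1 → TA TB; A → S X2; X2 → TB S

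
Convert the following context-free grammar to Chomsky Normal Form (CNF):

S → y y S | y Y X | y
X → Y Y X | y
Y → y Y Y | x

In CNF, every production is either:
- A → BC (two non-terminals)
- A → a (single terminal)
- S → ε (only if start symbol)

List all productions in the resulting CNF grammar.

TY → y; S → y; X → y; Y → x; S → TY X0; X0 → TY S; S → TY X1; X1 → Y X; X → Y X2; X2 → Y X; Y → TY X3; X3 → Y Y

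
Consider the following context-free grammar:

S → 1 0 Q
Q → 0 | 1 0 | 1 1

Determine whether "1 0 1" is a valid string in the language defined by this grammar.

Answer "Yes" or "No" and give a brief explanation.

No - no valid derivation exists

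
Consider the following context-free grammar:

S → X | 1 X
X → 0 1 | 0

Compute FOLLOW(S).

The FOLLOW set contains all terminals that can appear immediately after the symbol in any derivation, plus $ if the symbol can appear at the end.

We compute FOLLOW(S) using the standard algorithm.
FOLLOW(S) starts with {$}.
FIRST(S) = {0, 1}
FIRST(X) = {0}
FOLLOW(S) = {$}
FOLLOW(X) = {$}
Therefore, FOLLOW(S) = {$}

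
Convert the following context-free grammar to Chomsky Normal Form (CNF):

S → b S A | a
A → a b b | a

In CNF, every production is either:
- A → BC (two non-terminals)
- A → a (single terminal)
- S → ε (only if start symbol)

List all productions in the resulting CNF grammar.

TB → b; S → a; TA → a; A → a; S → TB X0; X0 → S A; A → TA X1; X1 → TB TB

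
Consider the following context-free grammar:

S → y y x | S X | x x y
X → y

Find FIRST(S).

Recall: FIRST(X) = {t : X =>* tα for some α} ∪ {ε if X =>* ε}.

We compute FIRST(S) using the standard algorithm.
FIRST(S) = {x, y}
FIRST(X) = {y}
Therefore, FIRST(S) = {x, y}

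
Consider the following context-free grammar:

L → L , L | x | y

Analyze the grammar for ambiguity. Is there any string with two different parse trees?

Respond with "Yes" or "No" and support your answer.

Yes - the string 'x , y , x , y' has two distinct parse trees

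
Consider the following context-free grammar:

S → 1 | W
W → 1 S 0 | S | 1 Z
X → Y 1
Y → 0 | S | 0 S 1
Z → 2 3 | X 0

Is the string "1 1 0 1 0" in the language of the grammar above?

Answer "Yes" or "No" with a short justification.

No - no valid derivation exists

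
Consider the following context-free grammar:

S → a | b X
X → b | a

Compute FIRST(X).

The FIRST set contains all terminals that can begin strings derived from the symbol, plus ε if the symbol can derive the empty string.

We compute FIRST(X) using the standard algorithm.
FIRST(S) = {a, b}
FIRST(X) = {a, b}
Therefore, FIRST(X) = {a, b}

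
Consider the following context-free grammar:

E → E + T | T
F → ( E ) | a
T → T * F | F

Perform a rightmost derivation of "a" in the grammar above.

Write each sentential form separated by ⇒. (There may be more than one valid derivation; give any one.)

E ⇒ T ⇒ F ⇒ a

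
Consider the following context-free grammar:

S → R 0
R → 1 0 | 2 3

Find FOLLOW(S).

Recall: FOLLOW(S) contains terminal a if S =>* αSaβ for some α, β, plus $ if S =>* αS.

We compute FOLLOW(S) using the standard algorithm.
FOLLOW(S) starts with {$}.
FIRST(R) = {1, 2}
FIRST(S) = {1, 2}
FOLLOW(R) = {0}
FOLLOW(S) = {$}
Therefore, FOLLOW(S) = {$}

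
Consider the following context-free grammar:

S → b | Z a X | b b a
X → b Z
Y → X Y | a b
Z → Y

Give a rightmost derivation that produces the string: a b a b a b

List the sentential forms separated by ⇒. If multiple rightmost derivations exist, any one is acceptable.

S ⇒ Z a X ⇒ Z a b Z ⇒ Z a b Y ⇒ Z a b a b ⇒ Y a b a b ⇒ a b a b a b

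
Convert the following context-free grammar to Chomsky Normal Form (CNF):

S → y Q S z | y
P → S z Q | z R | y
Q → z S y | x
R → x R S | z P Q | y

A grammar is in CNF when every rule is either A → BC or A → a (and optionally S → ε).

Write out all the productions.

TY → y; TZ → z; S → y; P → y; Q → x; TX → x; R → y; S → TY X0; X0 → Q X1; X1 → S TZ; P → S X2; X2 → TZ Q; P → TZ R; Q → TZ X3; X3 → S TY; R → TX X4; X4 → R S; R → TZ X5; X5 → P Q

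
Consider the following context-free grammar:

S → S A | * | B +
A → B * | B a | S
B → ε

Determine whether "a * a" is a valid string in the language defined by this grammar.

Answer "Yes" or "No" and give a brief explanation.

No - no valid derivation exists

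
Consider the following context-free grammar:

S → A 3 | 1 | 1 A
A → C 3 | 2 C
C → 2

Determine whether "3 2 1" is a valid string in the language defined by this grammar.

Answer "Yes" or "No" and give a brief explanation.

No - no valid derivation exists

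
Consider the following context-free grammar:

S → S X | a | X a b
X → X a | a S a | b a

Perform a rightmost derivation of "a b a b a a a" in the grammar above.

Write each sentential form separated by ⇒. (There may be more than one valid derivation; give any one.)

S ⇒ S X ⇒ S X a ⇒ S X a a ⇒ S b a a a ⇒ S X b a a a ⇒ S b a b a a a ⇒ a b a b a a a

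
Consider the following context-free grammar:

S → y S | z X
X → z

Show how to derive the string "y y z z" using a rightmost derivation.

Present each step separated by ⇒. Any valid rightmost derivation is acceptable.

S ⇒ y S ⇒ y y S ⇒ y y z X ⇒ y y z z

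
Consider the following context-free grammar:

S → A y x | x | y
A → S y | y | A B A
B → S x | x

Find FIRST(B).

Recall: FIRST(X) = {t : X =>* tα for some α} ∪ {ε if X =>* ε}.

We compute FIRST(B) using the standard algorithm.
FIRST(A) = {x, y}
FIRST(B) = {x, y}
FIRST(S) = {x, y}
Therefore, FIRST(B) = {x, y}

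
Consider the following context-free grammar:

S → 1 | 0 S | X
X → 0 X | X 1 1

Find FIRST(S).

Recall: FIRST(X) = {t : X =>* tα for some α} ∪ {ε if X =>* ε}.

We compute FIRST(S) using the standard algorithm.
FIRST(S) = {0, 1}
FIRST(X) = {0}
Therefore, FIRST(S) = {0, 1}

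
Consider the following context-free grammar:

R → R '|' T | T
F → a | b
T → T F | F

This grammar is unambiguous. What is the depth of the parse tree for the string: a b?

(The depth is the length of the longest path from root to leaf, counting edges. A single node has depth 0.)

4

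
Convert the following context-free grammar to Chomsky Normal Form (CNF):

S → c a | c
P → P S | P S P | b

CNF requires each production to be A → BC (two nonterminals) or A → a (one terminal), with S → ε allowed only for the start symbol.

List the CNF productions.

TC → c; TA → a; S → c; P → b; S → TC TA; P → P S; P → P X0; X0 → S P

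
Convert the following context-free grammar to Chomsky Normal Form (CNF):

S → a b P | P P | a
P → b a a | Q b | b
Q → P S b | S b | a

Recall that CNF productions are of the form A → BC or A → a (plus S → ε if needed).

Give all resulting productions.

TA → a; TB → b; S → a; P → b; Q → a; S → TA X0; X0 → TB P; S → P P; P → TB X1; X1 → TA TA; P → Q TB; Q → P X2; X2 → S TB; Q → S TB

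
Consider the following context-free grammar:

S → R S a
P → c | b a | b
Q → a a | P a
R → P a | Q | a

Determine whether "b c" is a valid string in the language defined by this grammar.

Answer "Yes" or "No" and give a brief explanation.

No - no valid derivation exists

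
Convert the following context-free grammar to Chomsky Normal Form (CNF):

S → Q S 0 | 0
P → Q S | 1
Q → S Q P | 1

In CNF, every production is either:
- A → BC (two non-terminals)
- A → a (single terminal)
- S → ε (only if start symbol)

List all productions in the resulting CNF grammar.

T0 → 0; S → 0; P → 1; Q → 1; S → Q X0; X0 → S T0; P → Q S; Q → S X1; X1 → Q P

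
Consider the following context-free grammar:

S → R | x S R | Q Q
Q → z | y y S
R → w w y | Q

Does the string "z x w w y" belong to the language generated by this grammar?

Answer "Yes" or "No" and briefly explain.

No - no valid derivation exists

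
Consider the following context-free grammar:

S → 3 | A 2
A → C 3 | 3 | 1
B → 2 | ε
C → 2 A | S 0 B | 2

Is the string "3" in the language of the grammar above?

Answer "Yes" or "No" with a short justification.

Yes - a valid derivation exists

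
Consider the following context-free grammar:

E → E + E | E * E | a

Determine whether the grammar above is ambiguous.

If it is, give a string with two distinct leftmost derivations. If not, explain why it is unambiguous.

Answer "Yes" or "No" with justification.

Yes - the string 'a + a * a * a + a + a' has two distinct leftmost derivations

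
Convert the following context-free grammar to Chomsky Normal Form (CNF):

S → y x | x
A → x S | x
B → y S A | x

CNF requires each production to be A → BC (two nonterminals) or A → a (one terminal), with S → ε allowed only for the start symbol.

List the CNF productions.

TY → y; TX → x; S → x; A → x; B → x; S → TY TX; A → TX S; B → TY X0; X0 → S A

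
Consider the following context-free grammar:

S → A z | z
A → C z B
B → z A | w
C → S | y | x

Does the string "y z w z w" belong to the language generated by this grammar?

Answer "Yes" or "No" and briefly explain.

No - no valid derivation exists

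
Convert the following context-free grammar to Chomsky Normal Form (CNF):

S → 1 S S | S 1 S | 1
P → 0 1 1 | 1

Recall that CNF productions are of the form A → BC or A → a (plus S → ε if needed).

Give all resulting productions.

T1 → 1; S → 1; T0 → 0; P → 1; S → T1 X0; X0 → S S; S → S X1; X1 → T1 S; P → T0 X2; X2 → T1 T1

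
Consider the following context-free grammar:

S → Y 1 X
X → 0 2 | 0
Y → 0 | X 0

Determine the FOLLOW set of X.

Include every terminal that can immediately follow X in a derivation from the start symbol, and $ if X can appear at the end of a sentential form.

We compute FOLLOW(X) using the standard algorithm.
FOLLOW(S) starts with {$}.
FIRST(S) = {0}
FIRST(X) = {0}
FIRST(Y) = {0}
FOLLOW(S) = {$}
FOLLOW(X) = {$, 0}
FOLLOW(Y) = {1}
Therefore, FOLLOW(X) = {$, 0}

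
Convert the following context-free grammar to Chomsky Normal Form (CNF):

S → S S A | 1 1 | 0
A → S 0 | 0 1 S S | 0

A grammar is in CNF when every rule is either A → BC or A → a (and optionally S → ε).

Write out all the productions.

T1 → 1; S → 0; T0 → 0; A → 0; S → S X0; X0 → S A; S → T1 T1; A → S T0; A → T0 X1; X1 → T1 X2; X2 → S S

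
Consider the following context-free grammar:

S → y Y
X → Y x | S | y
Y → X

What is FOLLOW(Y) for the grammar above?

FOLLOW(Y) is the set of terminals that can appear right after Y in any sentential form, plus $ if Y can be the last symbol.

We compute FOLLOW(Y) using the standard algorithm.
FOLLOW(S) starts with {$}.
FIRST(S) = {y}
FIRST(X) = {y}
FIRST(Y) = {y}
FOLLOW(S) = {$, x}
FOLLOW(X) = {$, x}
FOLLOW(Y) = {$, x}
Therefore, FOLLOW(Y) = {$, x}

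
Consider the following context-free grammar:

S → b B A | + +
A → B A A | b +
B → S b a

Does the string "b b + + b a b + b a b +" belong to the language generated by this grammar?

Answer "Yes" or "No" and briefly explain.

Yes - a valid derivation exists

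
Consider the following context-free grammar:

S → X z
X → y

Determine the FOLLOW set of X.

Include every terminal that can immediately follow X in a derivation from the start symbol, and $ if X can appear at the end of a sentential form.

We compute FOLLOW(X) using the standard algorithm.
FOLLOW(S) starts with {$}.
FIRST(S) = {y}
FIRST(X) = {y}
FOLLOW(S) = {$}
FOLLOW(X) = {z}
Therefore, FOLLOW(X) = {z}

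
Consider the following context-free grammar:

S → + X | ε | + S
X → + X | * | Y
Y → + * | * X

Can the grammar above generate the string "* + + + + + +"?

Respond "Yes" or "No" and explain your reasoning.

No - no valid derivation exists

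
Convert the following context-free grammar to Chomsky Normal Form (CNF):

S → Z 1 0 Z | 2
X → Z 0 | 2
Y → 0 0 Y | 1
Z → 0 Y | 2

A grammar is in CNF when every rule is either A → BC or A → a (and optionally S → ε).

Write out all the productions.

T1 → 1; T0 → 0; S → 2; X → 2; Y → 1; Z → 2; S → Z X0; X0 → T1 X1; X1 → T0 Z; X → Z T0; Y → T0 X2; X2 → T0 Y; Z → T0 Y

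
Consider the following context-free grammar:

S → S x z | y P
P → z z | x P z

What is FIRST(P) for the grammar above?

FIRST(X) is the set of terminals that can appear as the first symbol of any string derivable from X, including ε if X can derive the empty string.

We compute FIRST(P) using the standard algorithm.
FIRST(P) = {x, z}
FIRST(S) = {y}
Therefore, FIRST(P) = {x, z}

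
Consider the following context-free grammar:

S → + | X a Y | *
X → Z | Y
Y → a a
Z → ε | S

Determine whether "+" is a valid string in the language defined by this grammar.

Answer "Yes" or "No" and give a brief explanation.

Yes - a valid derivation exists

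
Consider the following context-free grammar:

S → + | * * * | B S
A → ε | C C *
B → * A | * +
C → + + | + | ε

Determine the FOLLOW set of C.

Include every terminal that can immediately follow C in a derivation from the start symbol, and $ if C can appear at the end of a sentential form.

We compute FOLLOW(C) using the standard algorithm.
FOLLOW(S) starts with {$}.
FIRST(A) = {*, +, ε}
FIRST(B) = {*}
FIRST(C) = {+, ε}
FIRST(S) = {*, +}
FOLLOW(A) = {*, +}
FOLLOW(B) = {*, +}
FOLLOW(C) = {*, +}
FOLLOW(S) = {$}
Therefore, FOLLOW(C) = {*, +}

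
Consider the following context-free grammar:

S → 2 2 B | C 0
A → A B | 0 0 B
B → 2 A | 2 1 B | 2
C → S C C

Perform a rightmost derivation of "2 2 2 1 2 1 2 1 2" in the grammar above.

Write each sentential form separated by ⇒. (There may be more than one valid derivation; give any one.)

S ⇒ 2 2 B ⇒ 2 2 2 1 B ⇒ 2 2 2 1 2 1 B ⇒ 2 2 2 1 2 1 2 1 B ⇒ 2 2 2 1 2 1 2 1 2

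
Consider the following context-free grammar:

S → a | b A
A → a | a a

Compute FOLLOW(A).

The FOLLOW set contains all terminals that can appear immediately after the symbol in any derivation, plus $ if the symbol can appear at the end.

We compute FOLLOW(A) using the standard algorithm.
FOLLOW(S) starts with {$}.
FIRST(A) = {a}
FIRST(S) = {a, b}
FOLLOW(A) = {$}
FOLLOW(S) = {$}
Therefore, FOLLOW(A) = {$}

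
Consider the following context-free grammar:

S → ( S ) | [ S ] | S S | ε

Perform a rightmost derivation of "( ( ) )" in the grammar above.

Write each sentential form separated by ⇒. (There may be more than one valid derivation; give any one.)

S ⇒ ( S ) ⇒ ( ( S ) ) ⇒ ( ( ) )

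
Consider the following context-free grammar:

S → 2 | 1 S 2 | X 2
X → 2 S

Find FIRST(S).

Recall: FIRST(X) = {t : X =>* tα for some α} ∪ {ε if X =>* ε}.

We compute FIRST(S) using the standard algorithm.
FIRST(S) = {1, 2}
FIRST(X) = {2}
Therefore, FIRST(S) = {1, 2}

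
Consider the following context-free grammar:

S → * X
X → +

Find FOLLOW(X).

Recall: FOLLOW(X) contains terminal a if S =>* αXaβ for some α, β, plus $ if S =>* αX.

We compute FOLLOW(X) using the standard algorithm.
FOLLOW(S) starts with {$}.
FIRST(S) = {*}
FIRST(X) = {+}
FOLLOW(S) = {$}
FOLLOW(X) = {$}
Therefore, FOLLOW(X) = {$}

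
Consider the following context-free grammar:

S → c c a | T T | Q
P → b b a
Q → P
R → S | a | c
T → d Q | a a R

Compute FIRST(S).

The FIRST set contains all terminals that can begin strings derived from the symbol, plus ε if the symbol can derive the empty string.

We compute FIRST(S) using the standard algorithm.
FIRST(P) = {b}
FIRST(Q) = {b}
FIRST(R) = {a, b, c, d}
FIRST(S) = {a, b, c, d}
FIRST(T) = {a, d}
Therefore, FIRST(S) = {a, b, c, d}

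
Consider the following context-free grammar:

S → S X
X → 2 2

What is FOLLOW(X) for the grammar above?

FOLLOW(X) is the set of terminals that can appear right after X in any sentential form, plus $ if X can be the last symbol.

We compute FOLLOW(X) using the standard algorithm.
FOLLOW(S) starts with {$}.
FIRST(S) = {}
FIRST(X) = {2}
FOLLOW(S) = {$, 2}
FOLLOW(X) = {$, 2}
Therefore, FOLLOW(X) = {$, 2}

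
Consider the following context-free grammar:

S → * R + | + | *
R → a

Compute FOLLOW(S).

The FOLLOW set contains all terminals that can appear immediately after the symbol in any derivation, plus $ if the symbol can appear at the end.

We compute FOLLOW(S) using the standard algorithm.
FOLLOW(S) starts with {$}.
FIRST(R) = {a}
FIRST(S) = {*, +}
FOLLOW(R) = {+}
FOLLOW(S) = {$}
Therefore, FOLLOW(S) = {$}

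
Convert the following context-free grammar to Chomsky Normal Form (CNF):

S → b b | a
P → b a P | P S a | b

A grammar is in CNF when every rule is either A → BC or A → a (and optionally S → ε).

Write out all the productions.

TB → b; S → a; TA → a; P → b; S → TB TB; P → TB X0; X0 → TA P; P → P X1; X1 → S TA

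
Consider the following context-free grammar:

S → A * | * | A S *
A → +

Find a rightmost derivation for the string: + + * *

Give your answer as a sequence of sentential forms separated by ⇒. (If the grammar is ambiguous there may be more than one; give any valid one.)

S ⇒ A S * ⇒ A A * * ⇒ A + * * ⇒ + + * *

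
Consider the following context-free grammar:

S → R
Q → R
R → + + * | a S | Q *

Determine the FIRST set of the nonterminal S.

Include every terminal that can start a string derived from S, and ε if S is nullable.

We compute FIRST(S) using the standard algorithm.
FIRST(Q) = {+, a}
FIRST(R) = {+, a}
FIRST(S) = {+, a}
Therefore, FIRST(S) = {+, a}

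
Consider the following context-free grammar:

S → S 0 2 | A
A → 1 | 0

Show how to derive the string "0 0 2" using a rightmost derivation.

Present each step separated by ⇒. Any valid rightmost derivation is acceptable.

S ⇒ S 0 2 ⇒ A 0 2 ⇒ 0 0 2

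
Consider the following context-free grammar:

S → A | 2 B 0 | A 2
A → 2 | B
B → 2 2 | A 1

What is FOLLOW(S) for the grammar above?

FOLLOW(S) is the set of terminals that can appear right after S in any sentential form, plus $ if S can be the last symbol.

We compute FOLLOW(S) using the standard algorithm.
FOLLOW(S) starts with {$}.
FIRST(A) = {2}
FIRST(B) = {2}
FIRST(S) = {2}
FOLLOW(A) = {$, 1, 2}
FOLLOW(B) = {$, 0, 1, 2}
FOLLOW(S) = {$}
Therefore, FOLLOW(S) = {$}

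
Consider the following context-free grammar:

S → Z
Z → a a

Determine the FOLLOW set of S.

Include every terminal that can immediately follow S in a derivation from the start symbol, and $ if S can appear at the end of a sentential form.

We compute FOLLOW(S) using the standard algorithm.
FOLLOW(S) starts with {$}.
FIRST(S) = {a}
FIRST(Z) = {a}
FOLLOW(S) = {$}
FOLLOW(Z) = {$}
Therefore, FOLLOW(S) = {$}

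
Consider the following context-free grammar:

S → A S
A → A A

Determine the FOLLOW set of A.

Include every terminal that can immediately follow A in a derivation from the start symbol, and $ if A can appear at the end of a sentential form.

We compute FOLLOW(A) using the standard algorithm.
FOLLOW(S) starts with {$}.
FIRST(A) = {}
FIRST(S) = {}
FOLLOW(A) = {}
FOLLOW(S) = {$}
Therefore, FOLLOW(A) = {}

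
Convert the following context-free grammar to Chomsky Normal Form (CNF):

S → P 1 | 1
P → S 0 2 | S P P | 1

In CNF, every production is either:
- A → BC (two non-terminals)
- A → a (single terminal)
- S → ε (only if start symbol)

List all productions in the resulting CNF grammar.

T1 → 1; S → 1; T0 → 0; T2 → 2; P → 1; S → P T1; P → S X0; X0 → T0 T2; P → S X1; X1 → P P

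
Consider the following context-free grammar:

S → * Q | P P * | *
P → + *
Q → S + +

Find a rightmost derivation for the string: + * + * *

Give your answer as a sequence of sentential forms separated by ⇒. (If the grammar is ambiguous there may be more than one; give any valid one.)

S ⇒ P P * ⇒ P + * * ⇒ + * + * *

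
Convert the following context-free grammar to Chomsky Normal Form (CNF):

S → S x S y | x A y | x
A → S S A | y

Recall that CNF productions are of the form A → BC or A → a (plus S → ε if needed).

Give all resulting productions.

TX → x; TY → y; S → x; A → y; S → S X0; X0 → TX X1; X1 → S TY; S → TX X2; X2 → A TY; A → S X3; X3 → S A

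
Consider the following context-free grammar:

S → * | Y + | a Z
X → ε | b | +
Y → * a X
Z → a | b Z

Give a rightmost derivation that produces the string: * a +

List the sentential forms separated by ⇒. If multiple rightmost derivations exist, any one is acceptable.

S ⇒ Y + ⇒ * a X + ⇒ * a +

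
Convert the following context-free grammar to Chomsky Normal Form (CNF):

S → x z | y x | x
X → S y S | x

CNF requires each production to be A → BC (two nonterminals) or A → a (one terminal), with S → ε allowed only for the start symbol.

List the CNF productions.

TX → x; TZ → z; TY → y; S → x; X → x; S → TX TZ; S → TY TX; X → S X0; X0 → TY S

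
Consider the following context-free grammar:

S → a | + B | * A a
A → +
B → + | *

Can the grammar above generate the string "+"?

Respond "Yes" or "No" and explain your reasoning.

No - no valid derivation exists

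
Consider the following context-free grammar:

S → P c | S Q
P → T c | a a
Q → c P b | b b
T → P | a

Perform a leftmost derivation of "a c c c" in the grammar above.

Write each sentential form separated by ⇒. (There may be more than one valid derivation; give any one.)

S ⇒ P c ⇒ T c c ⇒ P c c ⇒ T c c c ⇒ a c c c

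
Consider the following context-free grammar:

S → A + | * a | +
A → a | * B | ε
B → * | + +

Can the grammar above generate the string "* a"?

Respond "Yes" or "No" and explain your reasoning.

Yes - a valid derivation exists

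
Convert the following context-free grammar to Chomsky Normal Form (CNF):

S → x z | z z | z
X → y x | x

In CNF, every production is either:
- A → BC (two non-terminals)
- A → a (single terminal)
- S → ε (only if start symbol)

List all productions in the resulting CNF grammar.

TX → x; TZ → z; S → z; TY → y; X → x; S → TX TZ; S → TZ TZ; X → TY TX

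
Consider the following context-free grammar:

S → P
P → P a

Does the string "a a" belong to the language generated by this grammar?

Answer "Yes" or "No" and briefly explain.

No - no valid derivation exists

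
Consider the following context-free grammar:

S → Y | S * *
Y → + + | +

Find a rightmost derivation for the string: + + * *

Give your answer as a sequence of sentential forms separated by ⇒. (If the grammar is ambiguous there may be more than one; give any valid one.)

S ⇒ S * * ⇒ Y * * ⇒ + + * *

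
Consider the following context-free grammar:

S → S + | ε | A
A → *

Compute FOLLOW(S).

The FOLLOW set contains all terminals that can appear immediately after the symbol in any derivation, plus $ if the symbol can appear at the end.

We compute FOLLOW(S) using the standard algorithm.
FOLLOW(S) starts with {$}.
FIRST(A) = {*}
FIRST(S) = {*, +, ε}
FOLLOW(A) = {$, +}
FOLLOW(S) = {$, +}
Therefore, FOLLOW(S) = {$, +}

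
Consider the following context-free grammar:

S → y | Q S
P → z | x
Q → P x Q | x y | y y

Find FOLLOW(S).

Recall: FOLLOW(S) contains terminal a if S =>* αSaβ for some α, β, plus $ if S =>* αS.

We compute FOLLOW(S) using the standard algorithm.
FOLLOW(S) starts with {$}.
FIRST(P) = {x, z}
FIRST(Q) = {x, y, z}
FIRST(S) = {x, y, z}
FOLLOW(P) = {x}
FOLLOW(Q) = {x, y, z}
FOLLOW(S) = {$}
Therefore, FOLLOW(S) = {$}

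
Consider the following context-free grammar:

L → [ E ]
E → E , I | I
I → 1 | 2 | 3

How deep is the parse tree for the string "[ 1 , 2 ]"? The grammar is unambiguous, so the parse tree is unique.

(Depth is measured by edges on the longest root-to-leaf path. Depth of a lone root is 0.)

4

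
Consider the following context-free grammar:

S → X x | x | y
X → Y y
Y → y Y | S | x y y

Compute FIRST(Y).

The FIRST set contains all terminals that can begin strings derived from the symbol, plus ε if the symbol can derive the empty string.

We compute FIRST(Y) using the standard algorithm.
FIRST(S) = {x, y}
FIRST(X) = {x, y}
FIRST(Y) = {x, y}
Therefore, FIRST(Y) = {x, y}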